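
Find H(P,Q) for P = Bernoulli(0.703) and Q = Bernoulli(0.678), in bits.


H(P,Q) = -p*log2(q) - (1-p)*log2(1-q). -0.703*log2(0.678) = 0.394132; -0.297*log2(0.322) = 0.485556. H(P,Q) = 0.394132 + 0.485556 = 0.8797

0.8797 bits


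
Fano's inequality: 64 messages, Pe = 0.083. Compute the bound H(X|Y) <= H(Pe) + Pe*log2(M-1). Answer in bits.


H(Pe) = -Pe*log2(Pe) - (1-Pe)*log2(1-Pe) = -0.083*log2(0.083) - 0.917*log2(0.917) = 0.298032 + 0.114631 = 0.4127. Pe*log2(M-1) = 0.083*log2(63) = 0.496114. Bound = H(Pe) + Pe*log2(M-1) = 0.298032 + 0.114631 + 0.496114 = 0.9088

0.9088 bits


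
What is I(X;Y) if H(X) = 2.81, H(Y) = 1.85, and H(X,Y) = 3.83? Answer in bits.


I(X;Y) = H(X) + H(Y) - H(X,Y) = 2.81 + 1.85 - 3.83 = 0.83

0.83 bits


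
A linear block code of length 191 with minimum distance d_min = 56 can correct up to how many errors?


Correction capability = floor((d-1)/2) = floor((56-1)/2) = 27

27 errors


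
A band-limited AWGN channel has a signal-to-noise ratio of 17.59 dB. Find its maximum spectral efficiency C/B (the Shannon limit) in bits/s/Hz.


SNR_linear = 10^(17.59/10) = 57.4116; C/B = log2(1 + SNR_linear) = log2(1 + 57.4116) = 5.8682

5.8682 bits/s/Hz


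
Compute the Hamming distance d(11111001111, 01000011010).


Count differing positions: ^ . ^ ^ ^ . ^ . ^ . ^ = 7 differences

7


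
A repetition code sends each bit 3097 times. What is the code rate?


Rate = k/n = 1/3097

1/3097


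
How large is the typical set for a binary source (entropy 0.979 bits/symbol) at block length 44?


log2|A_typical| = nH = 44 * 0.979 = 43.076, so |A_typical| ~ 2^43.076 = 9.272e+12

9.272e+12


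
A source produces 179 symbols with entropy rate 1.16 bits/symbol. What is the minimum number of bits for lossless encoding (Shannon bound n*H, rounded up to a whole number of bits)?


Minimum bits >= n * H = 179 * 1.16 = 207.64, rounded up to a whole number of bits = 208

208 bits


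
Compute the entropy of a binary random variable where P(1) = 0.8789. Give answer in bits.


H = -p*log2(p) - (1-p)*log2(1-p). -0.8789*log2(0.8789) = 0.163677; -0.1211*log2(0.1211) = 0.368838. H = 0.163677 + 0.368838 = 0.5325

0.5325 bits


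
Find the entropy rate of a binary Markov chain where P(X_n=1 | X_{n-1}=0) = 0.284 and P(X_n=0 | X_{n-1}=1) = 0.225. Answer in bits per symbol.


Stationary distribution: pi_0 = p10/(p01+p10) = 0.442, pi_1 = 0.558. Entropy rate H' = pi_0*H(p01) + pi_1*H(p10) = 0.442*0.8608 + 0.558*0.7692 = 0.8097

0.8097 bits/symbol


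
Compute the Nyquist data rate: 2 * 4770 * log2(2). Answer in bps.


Rate = 2 * B * log2(M) = 2 * 4770 * 1.0 = 9540.0

9540.0 bps


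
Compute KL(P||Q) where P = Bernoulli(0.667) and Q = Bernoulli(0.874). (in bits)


KL = p*log2(p/q) + (1-p)*log2((1-p)/(1-q)) = 0.667*log2(0.667/0.874) + 0.333*log2(0.333/0.126) = 0.2068

0.2068 bits


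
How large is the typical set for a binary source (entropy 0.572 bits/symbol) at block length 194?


log2|A_typical| = nH = 194 * 0.572 = 110.968, so |A_typical| ~ 2^110.968 = 2.539e+33

2.539e+33


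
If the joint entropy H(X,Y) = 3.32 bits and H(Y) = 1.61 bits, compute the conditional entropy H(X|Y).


H(X|Y) = H(X,Y) - H(Y) = 3.32 - 1.61 = 1.71

1.71 bits


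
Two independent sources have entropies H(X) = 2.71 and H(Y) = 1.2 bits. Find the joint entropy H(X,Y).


For independent variables, H(X,Y) = H(X) + H(Y) = 2.71 + 1.2 = 3.91

3.91 bits


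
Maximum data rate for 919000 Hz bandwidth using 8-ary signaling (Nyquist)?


Rate = 2 * B * log2(M) = 2 * 919000 * 3.0 = 5514000.0

5514000.0 bps


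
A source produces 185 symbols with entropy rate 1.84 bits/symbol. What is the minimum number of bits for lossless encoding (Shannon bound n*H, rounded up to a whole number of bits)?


Minimum bits >= n * H = 185 * 1.84 = 340.4, rounded up to a whole number of bits = 341

341 bits


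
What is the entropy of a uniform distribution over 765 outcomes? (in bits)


H = log2(n) = log2(765) = 9.5793

9.5793 bits


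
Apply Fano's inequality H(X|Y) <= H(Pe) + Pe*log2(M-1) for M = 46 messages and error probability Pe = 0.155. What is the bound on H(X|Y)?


H(Pe) = -Pe*log2(Pe) - (1-Pe)*log2(1-Pe) = -0.155*log2(0.155) - 0.845*log2(0.845) = 0.416897 + 0.205315 = 0.6222. Pe*log2(M-1) = 0.155*log2(45) = 0.851237. Bound = H(Pe) + Pe*log2(M-1) = 0.416897 + 0.205315 + 0.851237 = 1.4734

1.4734 bits


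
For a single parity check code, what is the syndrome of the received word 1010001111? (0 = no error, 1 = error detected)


Syndrome = XOR of all bits = 1 XOR 0 XOR 1 XOR 0 XOR 0 XOR 0 XOR 1 XOR 1 XOR 1 XOR 1 = 0

0


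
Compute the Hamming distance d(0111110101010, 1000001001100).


Count differing positions: ^ ^ ^ ^ ^ ^ ^ ^ . . ^ ^ . = 10 differences

10


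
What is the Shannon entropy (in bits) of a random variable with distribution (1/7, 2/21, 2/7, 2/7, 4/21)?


H = -sum(p_i * log2(p_i)). Terms: -(1/7)*log2(1/7) = 0.401051; -(2/21)*log2(2/21) = 0.323078; -(2/7)*log2(2/7) = 0.516387; -(2/7)*log2(2/7) = 0.516387; -(4/21)*log2(4/21) = 0.455680. H = 0.401051 + 0.323078 + 0.516387 + 0.516387 + 0.455680 = 2.2126

2.2126 bits


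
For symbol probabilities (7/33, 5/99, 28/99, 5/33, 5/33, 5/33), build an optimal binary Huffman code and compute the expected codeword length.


Huffman construction (repeatedly merge the two least-probable nodes; each merge adds 1 bit to every symbol beneath it): 5/99 + 5/33 = 20/99; 5/33 + 5/33 = 10/33; 20/99 + 7/33 = 41/99; 28/99 + 10/33 = 58/99; 41/99 + 58/99 = 1. Resulting codeword lengths (in the order the probabilities were given): (2, 3, 2, 3, 3, 3). L_avg = sum(p_i * l_i) = 7/33*2 + 5/99*3 + 28/99*2 + 5/33*3 + 5/33*3 + 5/33*3 = 248/99 = 2.5051

2.5051 bits


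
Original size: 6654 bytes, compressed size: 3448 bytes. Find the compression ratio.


Ratio = original / compressed = 6654 / 3448 = 1.9298

1.9298


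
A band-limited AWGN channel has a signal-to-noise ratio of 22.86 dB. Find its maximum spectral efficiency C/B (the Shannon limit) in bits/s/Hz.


SNR_linear = 10^(22.86/10) = 193.1968; C/B = log2(1 + SNR_linear) = log2(1 + 193.1968) = 7.6014

7.6014 bits/s/Hz


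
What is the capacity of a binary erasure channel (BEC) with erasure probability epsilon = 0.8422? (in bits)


C = 1 - epsilon = 1 - 0.8422 = 0.1578

0.1578 bits


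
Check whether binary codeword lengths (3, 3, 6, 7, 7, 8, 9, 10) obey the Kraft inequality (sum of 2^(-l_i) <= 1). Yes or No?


Kraft sum = sum(2^(-l_i)) = 0.2881, need <= 1. Result: satisfied (a binary prefix-free code with these lengths exists)

Yes


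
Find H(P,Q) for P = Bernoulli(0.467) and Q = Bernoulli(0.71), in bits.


H(P,Q) = -p*log2(q) - (1-p)*log2(1-q). -0.467*log2(0.71) = 0.230749; -0.533*log2(0.29) = 0.951871. H(P,Q) = 0.230749 + 0.951871 = 1.1826

1.1826 bits


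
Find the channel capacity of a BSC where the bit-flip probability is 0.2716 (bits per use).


H(p) = -p*log2(p) - (1-p)*log2(1-p) = -0.2716*log2(0.2716) - 0.7284*log2(0.7284) = 0.510729 + 0.333022 = 0.8438. C = 1 - H(p) = 1 - 0.8438 = 0.1562

0.1562 bits


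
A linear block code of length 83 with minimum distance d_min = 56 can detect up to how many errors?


Detection capability = d_min - 1 = 56 - 1 = 55

55 errors


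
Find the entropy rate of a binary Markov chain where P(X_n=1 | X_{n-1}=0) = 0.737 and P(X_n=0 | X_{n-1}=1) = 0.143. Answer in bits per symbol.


Stationary distribution: pi_0 = p10/(p01+p10) = 0.1625, pi_1 = 0.8375. Entropy rate H' = pi_0*H(p01) + pi_1*H(p10) = 0.1625*0.8312 + 0.8375*0.592 = 0.6309

0.6309 bits/symbol


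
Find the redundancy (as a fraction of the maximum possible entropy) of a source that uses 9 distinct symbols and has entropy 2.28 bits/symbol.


H_max = log2(K) = log2(9) = 3.1699 bits/symbol. Redundancy = 1 - H/H_max = 1 - 2.28/3.1699 = 1 - 0.7193 = 0.2807

0.2807


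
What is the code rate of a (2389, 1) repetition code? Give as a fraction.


Rate = k/n = 1/2389

1/2389


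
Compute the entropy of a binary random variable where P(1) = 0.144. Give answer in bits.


H = -p*log2(p) - (1-p)*log2(1-p). -0.144*log2(0.144) = 0.402604; -0.856*log2(0.856) = 0.192016. H = 0.402604 + 0.192016 = 0.5946

0.5946 bits


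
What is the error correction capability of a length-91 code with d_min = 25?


Correction capability = floor((d-1)/2) = floor((25-1)/2) = 12

12 errors


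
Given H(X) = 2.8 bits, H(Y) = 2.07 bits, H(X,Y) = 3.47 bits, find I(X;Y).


I(X;Y) = H(X) + H(Y) - H(X,Y) = 2.8 + 2.07 - 3.47 = 1.4

1.4 bits


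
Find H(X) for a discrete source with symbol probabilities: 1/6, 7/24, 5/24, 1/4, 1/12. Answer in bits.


H = -sum(p_i * log2(p_i)). Terms: -(1/6)*log2(1/6) = 0.430827; -(7/24)*log2(7/24) = 0.518469; -(5/24)*log2(5/24) = 0.471466; -(1/4)*log2(1/4) = 0.500000; -(1/12)*log2(1/12) = 0.298747. H = 0.430827 + 0.518469 + 0.471466 + 0.500000 + 0.298747 = 2.2195

2.2195 bits


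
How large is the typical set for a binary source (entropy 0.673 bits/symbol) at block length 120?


log2|A_typical| = nH = 120 * 0.673 = 80.76, so |A_typical| ~ 2^80.76 = 2.047e+24

2.047e+24


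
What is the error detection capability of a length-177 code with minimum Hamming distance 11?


Detection capability = d_min - 1 = 11 - 1 = 10

10 errors


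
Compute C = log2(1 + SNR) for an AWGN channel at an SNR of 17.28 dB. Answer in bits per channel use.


SNR_linear = 10^(17.28/10) = 53.4564; C = log2(1 + SNR_linear) = log2(1 + 53.4564) = 5.767

5.767 bits/channel use


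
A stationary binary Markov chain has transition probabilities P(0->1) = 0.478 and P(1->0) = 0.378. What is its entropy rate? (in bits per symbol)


Stationary distribution: pi_0 = p10/(p01+p10) = 0.4416, pi_1 = 0.5584. Entropy rate H' = pi_0*H(p01) + pi_1*H(p10) = 0.4416*0.9986 + 0.5584*0.9566 = 0.9752

0.9752 bits/symbol


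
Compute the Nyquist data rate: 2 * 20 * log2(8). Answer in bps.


Rate = 2 * B * log2(M) = 2 * 20 * 3.0 = 120.0

120.0 bps


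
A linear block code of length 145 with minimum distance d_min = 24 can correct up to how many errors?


Correction capability = floor((d-1)/2) = floor((24-1)/2) = 11

11 errors


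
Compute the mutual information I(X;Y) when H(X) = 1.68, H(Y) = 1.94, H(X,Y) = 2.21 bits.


I(X;Y) = H(X) + H(Y) - H(X,Y) = 1.68 + 1.94 - 2.21 = 1.41

1.41 bits


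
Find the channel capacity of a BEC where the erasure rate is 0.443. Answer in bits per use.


C = 1 - epsilon = 1 - 0.443 = 0.557

0.557 bits


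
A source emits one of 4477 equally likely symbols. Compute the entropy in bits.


H = log2(n) = log2(4477) = 12.1283

12.1283 bits


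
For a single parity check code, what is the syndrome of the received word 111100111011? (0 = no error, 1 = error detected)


Syndrome = XOR of all bits = 1 XOR 1 XOR 1 XOR 1 XOR 0 XOR 0 XOR 1 XOR 1 XOR 1 XOR 0 XOR 1 XOR 1 = 1

1


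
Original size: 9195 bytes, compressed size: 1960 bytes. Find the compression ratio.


Ratio = original / compressed = 9195 / 1960 = 4.6913

4.6913


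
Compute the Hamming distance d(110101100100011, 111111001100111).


Count differing positions: . . ^ . ^ . ^ . ^ . . . ^ . . = 5 differences

5


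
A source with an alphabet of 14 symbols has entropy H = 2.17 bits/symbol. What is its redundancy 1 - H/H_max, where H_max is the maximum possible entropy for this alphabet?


H_max = log2(K) = log2(14) = 3.8074 bits/symbol. Redundancy = 1 - H/H_max = 1 - 2.17/3.8074 = 1 - 0.5699 = 0.4301

0.4301


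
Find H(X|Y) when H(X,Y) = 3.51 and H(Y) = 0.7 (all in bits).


H(X|Y) = H(X,Y) - H(Y) = 3.51 - 0.7 = 2.81

2.81 bits


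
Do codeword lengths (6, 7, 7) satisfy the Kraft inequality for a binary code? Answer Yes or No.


Kraft sum = sum(2^(-l_i)) = 0.0312, need <= 1. Result: satisfied (a binary prefix-free code with these lengths exists)

Yes


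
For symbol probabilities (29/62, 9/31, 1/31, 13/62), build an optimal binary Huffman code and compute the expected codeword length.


Huffman construction (repeatedly merge the two least-probable nodes; each merge adds 1 bit to every symbol beneath it): 1/31 + 13/62 = 15/62; 15/62 + 9/31 = 33/62; 29/62 + 33/62 = 1. Resulting codeword lengths (in the order the probabilities were given): (1, 2, 3, 3). L_avg = sum(p_i * l_i) = 29/62*1 + 9/31*2 + 1/31*3 + 13/62*3 = 55/31 = 1.7742

1.7742 bits


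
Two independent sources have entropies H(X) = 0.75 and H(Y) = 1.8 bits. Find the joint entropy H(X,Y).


For independent variables, H(X,Y) = H(X) + H(Y) = 0.75 + 1.8 = 2.55

2.55 bits


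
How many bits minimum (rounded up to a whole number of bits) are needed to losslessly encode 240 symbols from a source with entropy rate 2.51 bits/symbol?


Minimum bits >= n * H = 240 * 2.51 = 602.4, rounded up to a whole number of bits = 603

603 bits


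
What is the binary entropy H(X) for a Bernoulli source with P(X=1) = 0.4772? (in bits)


H = -p*log2(p) - (1-p)*log2(1-p). -0.4772*log2(0.4772) = 0.509332; -0.5228*log2(0.5228) = 0.489168. H = 0.509332 + 0.489168 = 0.9985

0.9985 bits


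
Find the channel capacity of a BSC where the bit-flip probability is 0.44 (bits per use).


H(p) = -p*log2(p) - (1-p)*log2(1-p) = -0.44*log2(0.44) - 0.56*log2(0.56) = 0.521147 + 0.468441 = 0.9896. C = 1 - H(p) = 1 - 0.9896 = 0.0104

0.0104 bits


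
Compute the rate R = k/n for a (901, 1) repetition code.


Rate = k/n = 1/901

1/901


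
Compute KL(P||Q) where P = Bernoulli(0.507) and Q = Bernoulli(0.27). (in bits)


KL = p*log2(p/q) + (1-p)*log2((1-p)/(1-q)) = 0.507*log2(0.507/0.27) + 0.493*log2(0.493/0.73) = 0.1817

0.1817 bits


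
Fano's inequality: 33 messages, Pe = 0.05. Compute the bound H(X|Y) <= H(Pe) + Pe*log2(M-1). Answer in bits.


H(Pe) = -Pe*log2(Pe) - (1-Pe)*log2(1-Pe) = -0.05*log2(0.05) - 0.95*log2(0.95) = 0.216096 + 0.070301 = 0.2864. Pe*log2(M-1) = 0.05*log2(32) = 0.250000. Bound = H(Pe) + Pe*log2(M-1) = 0.216096 + 0.070301 + 0.250000 = 0.5364

0.5364 bits


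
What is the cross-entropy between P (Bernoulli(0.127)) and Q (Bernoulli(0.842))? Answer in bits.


H(P,Q) = -p*log2(q) - (1-p)*log2(1-q). -0.127*log2(0.842) = 0.031510; -0.873*log2(0.158) = 2.323929. H(P,Q) = 0.031510 + 2.323929 = 2.3554

2.3554 bits


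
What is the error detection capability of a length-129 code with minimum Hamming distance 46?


Detection capability = d_min - 1 = 46 - 1 = 45

45 errors


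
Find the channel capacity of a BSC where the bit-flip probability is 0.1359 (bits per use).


H(p) = -p*log2(p) - (1-p)*log2(1-p) = -0.1359*log2(0.1359) - 0.8641*log2(0.8641) = 0.391308 + 0.182092 = 0.5734. C = 1 - H(p) = 1 - 0.5734 = 0.4266

0.4266 bits


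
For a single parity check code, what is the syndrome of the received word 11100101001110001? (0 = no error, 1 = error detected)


Syndrome = XOR of all bits = 1 XOR 1 XOR 1 XOR 0 XOR 0 XOR 1 XOR 0 XOR 1 XOR 0 XOR 0 XOR 1 XOR 1 XOR 1 XOR 0 XOR 0 XOR 0 XOR 1 = 1

1


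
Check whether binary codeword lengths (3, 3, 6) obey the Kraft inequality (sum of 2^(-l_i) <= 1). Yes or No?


Kraft sum = sum(2^(-l_i)) = 0.2656, need <= 1. Result: satisfied (a binary prefix-free code with these lengths exists)

Yes


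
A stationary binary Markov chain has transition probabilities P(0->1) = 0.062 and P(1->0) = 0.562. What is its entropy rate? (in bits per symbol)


Stationary distribution: pi_0 = p10/(p01+p10) = 0.9006, pi_1 = 0.0994. Entropy rate H' = pi_0*H(p01) + pi_1*H(p10) = 0.9006*0.3353 + 0.0994*0.9889 = 0.4003

0.4003 bits/symbol


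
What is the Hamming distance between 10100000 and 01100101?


Count differing positions: ^ ^ . . . ^ . ^ = 4 differences

4


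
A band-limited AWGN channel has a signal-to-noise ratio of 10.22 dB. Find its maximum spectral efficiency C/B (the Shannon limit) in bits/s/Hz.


SNR_linear = 10^(10.22/10) = 10.5196; C/B = log2(1 + SNR_linear) = log2(1 + 10.5196) = 3.526

3.526 bits/s/Hz


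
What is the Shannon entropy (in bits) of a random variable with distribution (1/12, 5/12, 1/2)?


H = -sum(p_i * log2(p_i)). Terms: -(1/12)*log2(1/12) = 0.298747; -(5/12)*log2(5/12) = 0.526264; -(1/2)*log2(1/2) = 0.500000. H = 0.298747 + 0.526264 + 0.500000 = 1.325

1.325 bits


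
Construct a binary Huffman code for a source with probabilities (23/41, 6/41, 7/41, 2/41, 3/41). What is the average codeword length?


Huffman construction (repeatedly merge the two least-probable nodes; each merge adds 1 bit to every symbol beneath it): 2/41 + 3/41 = 5/41; 5/41 + 6/41 = 11/41; 7/41 + 11/41 = 18/41; 18/41 + 23/41 = 1. Resulting codeword lengths (in the order the probabilities were given): (1, 3, 2, 4, 4). L_avg = sum(p_i * l_i) = 23/41*1 + 6/41*3 + 7/41*2 + 2/41*4 + 3/41*4 = 75/41 = 1.8293

1.8293 bits


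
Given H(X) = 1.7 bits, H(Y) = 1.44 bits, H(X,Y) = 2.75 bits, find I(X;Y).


I(X;Y) = H(X) + H(Y) - H(X,Y) = 1.7 + 1.44 - 2.75 = 0.39

0.39 bits


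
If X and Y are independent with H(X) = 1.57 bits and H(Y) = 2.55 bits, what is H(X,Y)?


For independent variables, H(X,Y) = H(X) + H(Y) = 1.57 + 2.55 = 4.12

4.12 bits


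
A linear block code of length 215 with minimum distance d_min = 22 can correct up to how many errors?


Correction capability = floor((d-1)/2) = floor((22-1)/2) = 10

10 errors


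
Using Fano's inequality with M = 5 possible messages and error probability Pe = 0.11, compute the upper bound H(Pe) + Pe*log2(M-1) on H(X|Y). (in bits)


H(Pe) = -Pe*log2(Pe) - (1-Pe)*log2(1-Pe) = -0.11*log2(0.11) - 0.89*log2(0.89) = 0.350287 + 0.149629 = 0.4999. Pe*log2(M-1) = 0.11*log2(4) = 0.220000. Bound = H(Pe) + Pe*log2(M-1) = 0.350287 + 0.149629 + 0.220000 = 0.7199

0.7199 bits


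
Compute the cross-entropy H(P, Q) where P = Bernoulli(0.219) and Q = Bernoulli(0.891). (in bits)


H(P,Q) = -p*log2(q) - (1-p)*log2(1-q). -0.219*log2(0.891) = 0.036464; -0.781*log2(0.109) = 2.497326. H(P,Q) = 0.036464 + 2.497326 = 2.5338

2.5338 bits


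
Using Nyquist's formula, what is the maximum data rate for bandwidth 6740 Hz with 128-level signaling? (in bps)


Rate = 2 * B * log2(M) = 2 * 6740 * 7.0 = 94360.0

94360.0 bps


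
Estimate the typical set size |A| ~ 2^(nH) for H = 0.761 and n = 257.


log2|A_typical| = nH = 257 * 0.761 = 195.577, so |A_typical| ~ 2^195.577 = 7.491e+58

7.491e+58


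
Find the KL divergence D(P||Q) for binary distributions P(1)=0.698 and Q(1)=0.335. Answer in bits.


KL = p*log2(p/q) + (1-p)*log2((1-p)/(1-q)) = 0.698*log2(0.698/0.335) + 0.302*log2(0.302/0.665) = 0.3953

0.3953 bits


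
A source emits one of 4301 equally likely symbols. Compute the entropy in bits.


H = log2(n) = log2(4301) = 12.0705

12.0705 bits


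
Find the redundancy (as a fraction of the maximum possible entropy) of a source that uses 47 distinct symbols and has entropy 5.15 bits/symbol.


H_max = log2(K) = log2(47) = 5.5546 bits/symbol. Redundancy = 1 - H/H_max = 1 - 5.15/5.5546 = 1 - 0.9272 = 0.0728

0.0728


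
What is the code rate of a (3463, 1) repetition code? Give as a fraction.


Rate = k/n = 1/3463

1/3463


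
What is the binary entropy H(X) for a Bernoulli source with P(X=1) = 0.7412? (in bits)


H = -p*log2(p) - (1-p)*log2(1-p). -0.7412*log2(0.7412) = 0.320247; -0.2588*log2(0.2588) = 0.504683. H = 0.320247 + 0.504683 = 0.8249

0.8249 bits


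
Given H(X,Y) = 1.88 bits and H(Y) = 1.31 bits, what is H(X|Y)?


H(X|Y) = H(X,Y) - H(Y) = 1.88 - 1.31 = 0.57

0.57 bits


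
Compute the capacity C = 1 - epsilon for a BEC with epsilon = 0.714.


C = 1 - epsilon = 1 - 0.714 = 0.286

0.286 bits


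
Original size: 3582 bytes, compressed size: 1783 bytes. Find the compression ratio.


Ratio = original / compressed = 3582 / 1783 = 2.009

2.009


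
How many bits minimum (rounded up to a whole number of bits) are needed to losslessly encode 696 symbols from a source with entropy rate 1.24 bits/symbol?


Minimum bits >= n * H = 696 * 1.24 = 863.04, rounded up to a whole number of bits = 864

864 bits


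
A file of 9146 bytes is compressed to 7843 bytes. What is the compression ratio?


Ratio = original / compressed = 9146 / 7843 = 1.1661

1.1661


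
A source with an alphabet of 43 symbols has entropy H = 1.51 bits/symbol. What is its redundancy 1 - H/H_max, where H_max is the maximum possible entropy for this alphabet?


H_max = log2(K) = log2(43) = 5.4263 bits/symbol. Redundancy = 1 - H/H_max = 1 - 1.51/5.4263 = 1 - 0.2783 = 0.7217

0.7217


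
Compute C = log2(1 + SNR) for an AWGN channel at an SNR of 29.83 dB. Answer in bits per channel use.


SNR_linear = 10^(29.83/10) = 961.6123; C = log2(1 + SNR_linear) = log2(1 + 961.6123) = 9.9108

9.9108 bits/channel use


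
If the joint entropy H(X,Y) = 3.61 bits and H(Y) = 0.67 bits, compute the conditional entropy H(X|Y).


H(X|Y) = H(X,Y) - H(Y) = 3.61 - 0.67 = 2.94

2.94 bits


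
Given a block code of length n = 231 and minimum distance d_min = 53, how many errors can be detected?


Detection capability = d_min - 1 = 53 - 1 = 52

52 errors


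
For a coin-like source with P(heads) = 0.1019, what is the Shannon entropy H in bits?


H = -p*log2(p) - (1-p)*log2(1-p). -0.1019*log2(0.1019) = 0.335737; -0.8981*log2(0.8981) = 0.139252. H = 0.335737 + 0.139252 = 0.475

0.475 bits


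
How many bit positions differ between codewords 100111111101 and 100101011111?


Count differing positions: . . . . ^ . ^ . . . ^ . = 3 differences

3


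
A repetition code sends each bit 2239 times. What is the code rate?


Rate = k/n = 1/2239

1/2239


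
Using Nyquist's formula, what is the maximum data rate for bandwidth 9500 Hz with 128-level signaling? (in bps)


Rate = 2 * B * log2(M) = 2 * 9500 * 7.0 = 133000.0

133000.0 bps


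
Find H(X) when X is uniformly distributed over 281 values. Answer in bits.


H = log2(n) = log2(281) = 8.1344

8.1344 bits


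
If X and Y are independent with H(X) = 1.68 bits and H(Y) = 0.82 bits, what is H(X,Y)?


For independent variables, H(X,Y) = H(X) + H(Y) = 1.68 + 0.82 = 2.5

2.5 bits


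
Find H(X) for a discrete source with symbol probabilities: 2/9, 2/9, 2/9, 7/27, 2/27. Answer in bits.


H = -sum(p_i * log2(p_i)). Terms: -(2/9)*log2(2/9) = 0.482206; -(2/9)*log2(2/9) = 0.482206; -(2/9)*log2(2/9) = 0.482206; -(7/27)*log2(7/27) = 0.504916; -(2/27)*log2(2/27) = 0.278140. H = 0.482206 + 0.482206 + 0.482206 + 0.504916 + 0.278140 = 2.2297

2.2297 bits


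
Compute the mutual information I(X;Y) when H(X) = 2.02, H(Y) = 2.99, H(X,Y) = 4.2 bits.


I(X;Y) = H(X) + H(Y) - H(X,Y) = 2.02 + 2.99 - 4.2 = 0.81

0.81 bits


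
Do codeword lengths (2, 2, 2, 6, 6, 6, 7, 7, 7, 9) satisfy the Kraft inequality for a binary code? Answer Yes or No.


Kraft sum = sum(2^(-l_i)) = 0.8223, need <= 1. Result: satisfied (a binary prefix-free code with these lengths exists)

Yes


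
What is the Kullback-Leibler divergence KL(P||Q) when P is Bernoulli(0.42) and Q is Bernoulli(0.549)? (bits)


KL = p*log2(p/q) + (1-p)*log2((1-p)/(1-q)) = 0.42*log2(0.42/0.549) + 0.58*log2(0.58/0.451) = 0.0482

0.0482 bits


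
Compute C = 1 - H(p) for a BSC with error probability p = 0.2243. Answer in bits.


H(p) = -p*log2(p) - (1-p)*log2(1-p) = -0.2243*log2(0.2243) - 0.7757*log2(0.7757) = 0.483703 + 0.284239 = 0.7679. C = 1 - H(p) = 1 - 0.7679 = 0.2321

0.2321 bits


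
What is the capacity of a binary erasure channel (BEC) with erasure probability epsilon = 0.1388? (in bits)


C = 1 - epsilon = 1 - 0.1388 = 0.8612

0.8612 bits


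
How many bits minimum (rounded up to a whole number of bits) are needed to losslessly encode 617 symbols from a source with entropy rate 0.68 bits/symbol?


Minimum bits >= n * H = 617 * 0.68 = 419.56, rounded up to a whole number of bits = 420

420 bits


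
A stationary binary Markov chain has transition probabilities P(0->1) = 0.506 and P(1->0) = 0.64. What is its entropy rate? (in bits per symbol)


Stationary distribution: pi_0 = p10/(p01+p10) = 0.5585, pi_1 = 0.4415. Entropy rate H' = pi_0*H(p01) + pi_1*H(p10) = 0.5585*0.9999 + 0.4415*0.9427 = 0.9746

0.9746 bits/symbol


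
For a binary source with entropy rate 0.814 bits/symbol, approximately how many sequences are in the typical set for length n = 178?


log2|A_typical| = nH = 178 * 0.814 = 144.892, so |A_typical| ~ 2^144.892 = 4.138e+43

4.138e+43


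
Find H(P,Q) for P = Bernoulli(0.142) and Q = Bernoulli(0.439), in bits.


H(P,Q) = -p*log2(q) - (1-p)*log2(1-q). -0.142*log2(0.439) = 0.168654; -0.858*log2(0.561) = 0.715510. H(P,Q) = 0.168654 + 0.715510 = 0.8842

0.8842 bits


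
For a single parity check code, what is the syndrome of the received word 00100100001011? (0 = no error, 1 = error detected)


Syndrome = XOR of all bits = 0 XOR 0 XOR 1 XOR 0 XOR 0 XOR 1 XOR 0 XOR 0 XOR 0 XOR 0 XOR 1 XOR 0 XOR 1 XOR 1 = 1

1


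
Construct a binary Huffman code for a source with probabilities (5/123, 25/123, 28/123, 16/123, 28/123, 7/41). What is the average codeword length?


Huffman construction (repeatedly merge the two least-probable nodes; each merge adds 1 bit to every symbol beneath it): 5/123 + 16/123 = 7/41; 7/41 + 7/41 = 14/41; 25/123 + 28/123 = 53/123; 28/123 + 14/41 = 70/123; 53/123 + 70/123 = 1. Resulting codeword lengths (in the order the probabilities were given): (4, 2, 2, 4, 2, 3). L_avg = sum(p_i * l_i) = 5/123*4 + 25/123*2 + 28/123*2 + 16/123*4 + 28/123*2 + 7/41*3 = 103/41 = 2.5122

2.5122 bits


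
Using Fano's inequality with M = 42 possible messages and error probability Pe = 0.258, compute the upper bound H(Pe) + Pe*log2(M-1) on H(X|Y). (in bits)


H(Pe) = -Pe*log2(Pe) - (1-Pe)*log2(1-Pe) = -0.258*log2(0.258) - 0.742*log2(0.742) = 0.504276 + 0.319438 = 0.8237. Pe*log2(M-1) = 0.258*log2(41) = 1.382248. Bound = H(Pe) + Pe*log2(M-1) = 0.504276 + 0.319438 + 1.382248 = 2.206

2.206 bits


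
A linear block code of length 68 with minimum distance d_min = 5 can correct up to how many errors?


Correction capability = floor((d-1)/2) = floor((5-1)/2) = 2

2 errors


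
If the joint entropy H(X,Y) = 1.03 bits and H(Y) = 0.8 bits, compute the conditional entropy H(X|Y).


H(X|Y) = H(X,Y) - H(Y) = 1.03 - 0.8 = 0.23

0.23 bits


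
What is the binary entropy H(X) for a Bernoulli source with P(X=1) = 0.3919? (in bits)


H = -p*log2(p) - (1-p)*log2(1-p). -0.3919*log2(0.3919) = 0.529630; -0.6081*log2(0.6081) = 0.436384. H = 0.529630 + 0.436384 = 0.966

0.966 bits


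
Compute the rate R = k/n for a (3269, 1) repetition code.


Rate = k/n = 1/3269

1/3269


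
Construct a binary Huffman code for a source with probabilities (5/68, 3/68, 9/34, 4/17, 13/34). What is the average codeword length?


Huffman construction (repeatedly merge the two least-probable nodes; each merge adds 1 bit to every symbol beneath it): 3/68 + 5/68 = 2/17; 2/17 + 4/17 = 6/17; 9/34 + 6/17 = 21/34; 13/34 + 21/34 = 1. Resulting codeword lengths (in the order the probabilities were given): (4, 4, 2, 3, 1). L_avg = sum(p_i * l_i) = 5/68*4 + 3/68*4 + 9/34*2 + 4/17*3 + 13/34*1 = 71/34 = 2.0882

2.0882 bits


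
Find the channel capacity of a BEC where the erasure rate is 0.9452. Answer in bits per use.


C = 1 - epsilon = 1 - 0.9452 = 0.0548

0.0548 bits


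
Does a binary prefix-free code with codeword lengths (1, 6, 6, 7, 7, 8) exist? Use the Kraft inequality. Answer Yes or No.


Kraft sum = sum(2^(-l_i)) = 0.5508, need <= 1. Result: satisfied (a binary prefix-free code with these lengths exists)

Yes


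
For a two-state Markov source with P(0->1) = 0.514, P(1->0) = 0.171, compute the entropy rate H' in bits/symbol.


Stationary distribution: pi_0 = p10/(p01+p10) = 0.2496, pi_1 = 0.7504. Entropy rate H' = pi_0*H(p01) + pi_1*H(p10) = 0.2496*0.9994 + 0.7504*0.66 = 0.7447

0.7447 bits/symbol


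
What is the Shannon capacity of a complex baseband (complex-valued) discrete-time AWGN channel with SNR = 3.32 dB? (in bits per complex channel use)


SNR_linear = 10^(3.32/10) = 2.1478; C = log2(1 + SNR_linear) = log2(1 + 2.1478) = 1.6544

1.6544 bits/channel use


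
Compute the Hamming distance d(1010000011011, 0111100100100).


Count differing positions: ^ ^ . ^ ^ . . ^ ^ ^ ^ ^ ^ = 10 differences

10


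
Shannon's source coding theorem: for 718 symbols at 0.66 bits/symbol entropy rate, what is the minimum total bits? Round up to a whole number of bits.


Minimum bits >= n * H = 718 * 0.66 = 473.88, rounded up to a whole number of bits = 474

474 bits


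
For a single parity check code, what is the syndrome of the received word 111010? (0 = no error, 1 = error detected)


Syndrome = XOR of all bits = 1 XOR 1 XOR 1 XOR 0 XOR 1 XOR 0 = 0

0


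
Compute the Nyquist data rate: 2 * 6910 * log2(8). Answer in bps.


Rate = 2 * B * log2(M) = 2 * 6910 * 3.0 = 41460.0

41460.0 bps


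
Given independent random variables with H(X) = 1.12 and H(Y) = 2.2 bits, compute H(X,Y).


For independent variables, H(X,Y) = H(X) + H(Y) = 1.12 + 2.2 = 3.32

3.32 bits


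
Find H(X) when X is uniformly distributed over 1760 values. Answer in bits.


H = log2(n) = log2(1760) = 10.7814

10.7814 bits


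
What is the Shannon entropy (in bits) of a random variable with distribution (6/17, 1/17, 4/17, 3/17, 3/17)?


H = -sum(p_i * log2(p_i)). Terms: -(6/17)*log2(6/17) = 0.530294; -(1/17)*log2(1/17) = 0.240439; -(4/17)*log2(4/17) = 0.491168; -(3/17)*log2(3/17) = 0.441618; -(3/17)*log2(3/17) = 0.441618. H = 0.530294 + 0.240439 + 0.491168 + 0.441618 + 0.441618 = 2.1451

2.1451 bits


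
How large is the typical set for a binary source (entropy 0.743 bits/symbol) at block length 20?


log2|A_typical| = nH = 20 * 0.743 = 14.86, so |A_typical| ~ 2^14.86 = 2.974e+04

2.974e+04


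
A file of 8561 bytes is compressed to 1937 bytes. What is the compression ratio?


Ratio = original / compressed = 8561 / 1937 = 4.4197

4.4197


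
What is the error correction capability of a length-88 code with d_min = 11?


Correction capability = floor((d-1)/2) = floor((11-1)/2) = 5

5 errors


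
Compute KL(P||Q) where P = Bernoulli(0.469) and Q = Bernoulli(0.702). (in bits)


KL = p*log2(p/q) + (1-p)*log2((1-p)/(1-q)) = 0.469*log2(0.469/0.702) + 0.531*log2(0.531/0.298) = 0.1696

0.1696 bits


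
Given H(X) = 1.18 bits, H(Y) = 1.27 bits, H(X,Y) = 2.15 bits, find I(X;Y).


I(X;Y) = H(X) + H(Y) - H(X,Y) = 1.18 + 1.27 - 2.15 = 0.3

0.3 bits


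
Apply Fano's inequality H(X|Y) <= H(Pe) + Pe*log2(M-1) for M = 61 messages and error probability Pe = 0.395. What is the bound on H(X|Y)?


H(Pe) = -Pe*log2(Pe) - (1-Pe)*log2(1-Pe) = -0.395*log2(0.395) - 0.605*log2(0.605) = 0.529330 + 0.438621 = 0.968. Pe*log2(M-1) = 0.395*log2(60) = 2.333222. Bound = H(Pe) + Pe*log2(M-1) = 0.529330 + 0.438621 + 2.333222 = 3.3012

3.3012 bits


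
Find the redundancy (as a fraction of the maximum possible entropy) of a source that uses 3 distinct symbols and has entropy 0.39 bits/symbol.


H_max = log2(K) = log2(3) = 1.585 bits/symbol. Redundancy = 1 - H/H_max = 1 - 0.39/1.585 = 1 - 0.2461 = 0.7539

0.7539


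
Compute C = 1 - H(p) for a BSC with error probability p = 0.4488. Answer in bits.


H(p) = -p*log2(p) - (1-p)*log2(1-p) = -0.4488*log2(0.4488) - 0.5512*log2(0.5512) = 0.518748 + 0.473675 = 0.9924. C = 1 - H(p) = 1 - 0.9924 = 0.0076

0.0076 bits


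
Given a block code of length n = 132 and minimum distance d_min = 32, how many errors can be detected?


Detection capability = d_min - 1 = 32 - 1 = 31

31 errors


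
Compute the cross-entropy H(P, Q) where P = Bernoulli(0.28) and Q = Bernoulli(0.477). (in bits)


H(P,Q) = -p*log2(q) - (1-p)*log2(1-q). -0.28*log2(0.477) = 0.299023; -0.72*log2(0.523) = 0.673284. H(P,Q) = 0.299023 + 0.673284 = 0.9723

0.9723 bits


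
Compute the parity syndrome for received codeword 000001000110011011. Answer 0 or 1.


Syndrome = XOR of all bits = 0 XOR 0 XOR 0 XOR 0 XOR 0 XOR 1 XOR 0 XOR 0 XOR 0 XOR 1 XOR 1 XOR 0 XOR 0 XOR 1 XOR 1 XOR 0 XOR 1 XOR 1 = 1

1


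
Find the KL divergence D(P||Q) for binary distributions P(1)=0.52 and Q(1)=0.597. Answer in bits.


KL = p*log2(p/q) + (1-p)*log2((1-p)/(1-q)) = 0.52*log2(0.52/0.597) + 0.48*log2(0.48/0.403) = 0.0175

0.0175 bits


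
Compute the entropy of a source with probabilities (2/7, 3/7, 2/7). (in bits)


H = -sum(p_i * log2(p_i)). Terms: -(2/7)*log2(2/7) = 0.516387; -(3/7)*log2(3/7) = 0.523882; -(2/7)*log2(2/7) = 0.516387. H = 0.516387 + 0.523882 + 0.516387 = 1.5567

1.5567 bits


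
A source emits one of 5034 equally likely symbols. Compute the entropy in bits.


H = log2(n) = log2(5034) = 12.2975

12.2975 bits


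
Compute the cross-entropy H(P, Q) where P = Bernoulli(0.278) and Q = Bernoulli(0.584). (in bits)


H(P,Q) = -p*log2(q) - (1-p)*log2(1-q). -0.278*log2(0.584) = 0.215717; -0.722*log2(0.416) = 0.913579. H(P,Q) = 0.215717 + 0.913579 = 1.1293

1.1293 bits


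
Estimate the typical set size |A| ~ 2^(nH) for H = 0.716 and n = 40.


log2|A_typical| = nH = 40 * 0.716 = 28.64, so |A_typical| ~ 2^28.64 = 4.183e+08

4.183e+08


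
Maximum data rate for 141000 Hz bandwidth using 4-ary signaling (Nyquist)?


Rate = 2 * B * log2(M) = 2 * 141000 * 2.0 = 564000.0

564000.0 bps


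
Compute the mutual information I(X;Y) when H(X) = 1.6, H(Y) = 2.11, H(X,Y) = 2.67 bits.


I(X;Y) = H(X) + H(Y) - H(X,Y) = 1.6 + 2.11 - 2.67 = 1.04

1.04 bits


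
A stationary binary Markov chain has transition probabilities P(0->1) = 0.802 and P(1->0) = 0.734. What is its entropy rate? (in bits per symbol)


Stationary distribution: pi_0 = p10/(p01+p10) = 0.4779, pi_1 = 0.5221. Entropy rate H' = pi_0*H(p01) + pi_1*H(p10) = 0.4779*0.7179 + 0.5221*0.8357 = 0.7794

0.7794 bits/symbol


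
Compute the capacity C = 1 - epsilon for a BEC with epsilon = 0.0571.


C = 1 - epsilon = 1 - 0.0571 = 0.9429

0.9429 bits


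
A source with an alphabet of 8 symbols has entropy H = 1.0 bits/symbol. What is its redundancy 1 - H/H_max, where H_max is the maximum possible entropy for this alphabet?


H_max = log2(K) = log2(8) = 3.0 bits/symbol. Redundancy = 1 - H/H_max = 1 - 1.0/3.0 = 1 - 0.3333 = 0.6667

0.6667


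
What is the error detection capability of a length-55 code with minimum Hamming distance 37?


Detection capability = d_min - 1 = 37 - 1 = 36

36 errors


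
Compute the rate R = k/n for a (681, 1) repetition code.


Rate = k/n = 1/681

1/681


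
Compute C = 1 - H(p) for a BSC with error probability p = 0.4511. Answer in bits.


H(p) = -p*log2(p) - (1-p)*log2(1-p) = -0.4511*log2(0.4511) - 0.5489*log2(0.5489) = 0.518080 + 0.475010 = 0.9931. C = 1 - H(p) = 1 - 0.9931 = 0.0069

0.0069 bits


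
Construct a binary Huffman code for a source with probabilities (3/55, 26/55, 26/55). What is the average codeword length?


Huffman construction (repeatedly merge the two least-probable nodes; each merge adds 1 bit to every symbol beneath it): 3/55 + 26/55 = 29/55; 26/55 + 29/55 = 1. Resulting codeword lengths (in the order the probabilities were given): (2, 2, 1). L_avg = sum(p_i * l_i) = 3/55*2 + 26/55*2 + 26/55*1 = 84/55 = 1.5273

1.5273 bits


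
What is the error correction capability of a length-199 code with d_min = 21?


Correction capability = floor((d-1)/2) = floor((21-1)/2) = 10

10 errors


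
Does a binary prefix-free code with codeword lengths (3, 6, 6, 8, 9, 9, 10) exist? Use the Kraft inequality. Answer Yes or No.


Kraft sum = sum(2^(-l_i)) = 0.165, need <= 1. Result: satisfied (a binary prefix-free code with these lengths exists)

Yes


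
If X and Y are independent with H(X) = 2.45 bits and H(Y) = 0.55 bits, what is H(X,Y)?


For independent variables, H(X,Y) = H(X) + H(Y) = 2.45 + 0.55 = 3.0

3.0 bits


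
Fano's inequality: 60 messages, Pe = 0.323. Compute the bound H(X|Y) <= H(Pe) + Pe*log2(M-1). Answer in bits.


H(Pe) = -Pe*log2(Pe) - (1-Pe)*log2(1-Pe) = -0.323*log2(0.323) - 0.677*log2(0.677) = 0.526617 + 0.380997 = 0.9076. Pe*log2(M-1) = 0.323*log2(59) = 1.900094. Bound = H(Pe) + Pe*log2(M-1) = 0.526617 + 0.380997 + 1.900094 = 2.8077

2.8077 bits


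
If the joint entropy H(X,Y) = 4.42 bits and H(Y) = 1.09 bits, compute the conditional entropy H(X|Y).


H(X|Y) = H(X,Y) - H(Y) = 4.42 - 1.09 = 3.33

3.33 bits


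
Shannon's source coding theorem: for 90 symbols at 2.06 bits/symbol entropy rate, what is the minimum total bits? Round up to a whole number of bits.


Minimum bits >= n * H = 90 * 2.06 = 185.4, rounded up to a whole number of bits = 186

186 bits


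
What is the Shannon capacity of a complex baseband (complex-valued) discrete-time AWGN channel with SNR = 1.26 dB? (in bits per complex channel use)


SNR_linear = 10^(1.26/10) = 1.3366; C = log2(1 + SNR_linear) = log2(1 + 1.3366) = 1.2244

1.2244 bits/channel use


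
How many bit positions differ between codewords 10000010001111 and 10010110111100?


Count differing positions: . . . ^ . ^ . . ^ ^ . . ^ ^ = 6 differences

6


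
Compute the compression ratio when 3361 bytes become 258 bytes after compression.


Ratio = original / compressed = 3361 / 258 = 13.0271

13.0271


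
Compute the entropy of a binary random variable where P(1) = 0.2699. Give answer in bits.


H = -p*log2(p) - (1-p)*log2(1-p). -0.2699*log2(0.2699) = 0.509977; -0.7301*log2(0.7301) = 0.331344. H = 0.509977 + 0.331344 = 0.8413

0.8413 bits


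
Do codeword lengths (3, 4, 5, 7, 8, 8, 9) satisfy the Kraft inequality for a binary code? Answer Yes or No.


Kraft sum = sum(2^(-l_i)) = 0.2363, need <= 1. Result: satisfied (a binary prefix-free code with these lengths exists)

Yes


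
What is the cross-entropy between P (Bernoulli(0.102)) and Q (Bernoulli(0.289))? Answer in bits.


H(P,Q) = -p*log2(q) - (1-p)*log2(1-q). -0.102*log2(0.289) = 0.182668; -0.898*log2(0.711) = 0.441887. H(P,Q) = 0.182668 + 0.441887 = 0.6246

0.6246 bits


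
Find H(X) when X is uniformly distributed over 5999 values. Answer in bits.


H = log2(n) = log2(5999) = 12.5505

12.5505 bits


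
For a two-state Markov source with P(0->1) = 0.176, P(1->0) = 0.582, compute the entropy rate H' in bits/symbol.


Stationary distribution: pi_0 = p10/(p01+p10) = 0.7678, pi_1 = 0.2322. Entropy rate H' = pi_0*H(p01) + pi_1*H(p10) = 0.7678*0.6712 + 0.2322*0.9805 = 0.7431

0.7431 bits/symbol


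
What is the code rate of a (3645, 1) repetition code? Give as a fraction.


Rate = k/n = 1/3645

1/3645


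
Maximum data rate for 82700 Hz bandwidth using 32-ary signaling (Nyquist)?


Rate = 2 * B * log2(M) = 2 * 82700 * 5.0 = 827000.0

827000.0 bps


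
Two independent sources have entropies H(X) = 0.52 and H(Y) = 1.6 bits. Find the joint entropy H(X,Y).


For independent variables, H(X,Y) = H(X) + H(Y) = 0.52 + 1.6 = 2.12

2.12 bits


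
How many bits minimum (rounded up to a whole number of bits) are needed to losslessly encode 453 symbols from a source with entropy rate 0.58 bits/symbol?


Minimum bits >= n * H = 453 * 0.58 = 262.74, rounded up to a whole number of bits = 263

263 bits


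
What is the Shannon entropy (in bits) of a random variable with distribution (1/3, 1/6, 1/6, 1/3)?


H = -sum(p_i * log2(p_i)). Terms: -(1/3)*log2(1/3) = 0.528321; -(1/6)*log2(1/6) = 0.430827; -(1/6)*log2(1/6) = 0.430827; -(1/3)*log2(1/3) = 0.528321. H = 0.528321 + 0.430827 + 0.430827 + 0.528321 = 1.9183

1.9183 bits


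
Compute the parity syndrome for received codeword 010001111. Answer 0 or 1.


Syndrome = XOR of all bits = 0 XOR 1 XOR 0 XOR 0 XOR 0 XOR 1 XOR 1 XOR 1 XOR 1 = 1

1


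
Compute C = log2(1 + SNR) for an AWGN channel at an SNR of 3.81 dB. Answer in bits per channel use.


SNR_linear = 10^(3.81/10) = 2.4044; C = log2(1 + SNR_linear) = log2(1 + 2.4044) = 1.7674

1.7674 bits/channel use
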